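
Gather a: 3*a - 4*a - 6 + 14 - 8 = -a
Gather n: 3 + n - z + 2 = n - z + 5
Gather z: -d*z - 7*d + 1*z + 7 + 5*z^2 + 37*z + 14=-7*d + 5*z^2 + z*(38 - d) + 21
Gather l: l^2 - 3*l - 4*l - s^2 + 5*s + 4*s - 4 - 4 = l^2 - 7*l - s^2 + 9*s - 8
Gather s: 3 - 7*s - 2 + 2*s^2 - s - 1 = 2*s^2 - 8*s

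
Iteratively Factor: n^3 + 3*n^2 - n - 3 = (n + 3)*(n^2 - 1) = (n - 1)*(n + 3)*(n + 1)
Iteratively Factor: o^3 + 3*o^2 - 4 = (o + 2)*(o^2 + o - 2) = (o - 1)*(o + 2)*(o + 2)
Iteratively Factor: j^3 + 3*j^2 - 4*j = (j - 1)*(j^2 + 4*j) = (j - 1)*(j + 4)*(j)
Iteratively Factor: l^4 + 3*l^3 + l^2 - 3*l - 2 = (l + 1)*(l^3 + 2*l^2 - l - 2) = (l + 1)*(l + 2)*(l^2 - 1) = (l + 1)^2*(l + 2)*(l - 1)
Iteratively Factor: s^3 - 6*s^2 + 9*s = (s - 3)*(s^2 - 3*s) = (s - 3)^2*(s)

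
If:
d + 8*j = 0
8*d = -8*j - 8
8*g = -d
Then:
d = -8/7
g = 1/7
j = 1/7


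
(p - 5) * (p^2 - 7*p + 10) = p^3 - 12*p^2 + 45*p - 50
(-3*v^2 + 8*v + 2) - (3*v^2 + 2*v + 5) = -6*v^2 + 6*v - 3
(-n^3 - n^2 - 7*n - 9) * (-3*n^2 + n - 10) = 3*n^5 + 2*n^4 + 30*n^3 + 30*n^2 + 61*n + 90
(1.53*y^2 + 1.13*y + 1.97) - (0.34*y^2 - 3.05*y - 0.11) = 1.19*y^2 + 4.18*y + 2.08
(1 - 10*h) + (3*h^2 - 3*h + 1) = 3*h^2 - 13*h + 2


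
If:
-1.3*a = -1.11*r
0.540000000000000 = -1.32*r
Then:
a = -0.35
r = -0.41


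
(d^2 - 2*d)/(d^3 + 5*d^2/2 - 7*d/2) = 2*(d - 2)/(2*d^2 + 5*d - 7)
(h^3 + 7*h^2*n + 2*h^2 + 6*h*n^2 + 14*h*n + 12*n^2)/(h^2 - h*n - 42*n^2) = (h^2 + h*n + 2*h + 2*n)/(h - 7*n)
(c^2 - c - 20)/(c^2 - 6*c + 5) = (c + 4)/(c - 1)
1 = 1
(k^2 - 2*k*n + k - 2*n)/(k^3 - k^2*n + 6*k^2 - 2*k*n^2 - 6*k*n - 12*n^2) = (k + 1)/(k^2 + k*n + 6*k + 6*n)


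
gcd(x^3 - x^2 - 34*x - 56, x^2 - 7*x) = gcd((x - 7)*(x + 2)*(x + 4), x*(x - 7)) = x - 7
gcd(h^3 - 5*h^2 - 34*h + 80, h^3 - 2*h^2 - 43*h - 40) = h^2 - 3*h - 40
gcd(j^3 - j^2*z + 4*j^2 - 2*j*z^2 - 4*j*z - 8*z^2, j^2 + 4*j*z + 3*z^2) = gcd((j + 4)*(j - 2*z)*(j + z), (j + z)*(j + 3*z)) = j + z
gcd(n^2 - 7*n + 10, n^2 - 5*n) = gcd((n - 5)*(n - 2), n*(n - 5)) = n - 5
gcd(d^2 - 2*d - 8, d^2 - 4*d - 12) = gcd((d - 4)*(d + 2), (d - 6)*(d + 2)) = d + 2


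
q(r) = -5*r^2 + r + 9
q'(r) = 1 - 10*r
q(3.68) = -55.03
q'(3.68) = -35.80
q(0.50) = 8.25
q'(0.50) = -4.00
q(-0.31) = 8.21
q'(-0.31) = 4.10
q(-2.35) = -20.96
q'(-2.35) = 24.50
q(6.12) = -172.15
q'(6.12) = -60.20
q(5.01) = -111.49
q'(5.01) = -49.10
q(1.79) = -5.23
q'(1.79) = -16.90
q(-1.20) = 0.60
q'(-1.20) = 13.00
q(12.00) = -699.00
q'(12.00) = -119.00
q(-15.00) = -1131.00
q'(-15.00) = 151.00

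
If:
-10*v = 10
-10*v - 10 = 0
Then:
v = -1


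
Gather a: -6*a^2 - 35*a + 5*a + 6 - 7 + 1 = -6*a^2 - 30*a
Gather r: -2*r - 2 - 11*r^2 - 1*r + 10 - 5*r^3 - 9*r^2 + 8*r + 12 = -5*r^3 - 20*r^2 + 5*r + 20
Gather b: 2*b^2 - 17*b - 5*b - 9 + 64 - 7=2*b^2 - 22*b + 48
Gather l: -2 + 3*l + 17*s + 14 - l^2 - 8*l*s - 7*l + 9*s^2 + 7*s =-l^2 + l*(-8*s - 4) + 9*s^2 + 24*s + 12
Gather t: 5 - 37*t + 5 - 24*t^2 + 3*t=-24*t^2 - 34*t + 10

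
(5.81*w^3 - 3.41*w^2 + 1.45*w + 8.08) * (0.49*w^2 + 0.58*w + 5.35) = 2.8469*w^5 + 1.6989*w^4 + 29.8162*w^3 - 13.4433*w^2 + 12.4439*w + 43.228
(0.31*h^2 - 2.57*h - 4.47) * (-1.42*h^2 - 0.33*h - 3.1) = -0.4402*h^4 + 3.5471*h^3 + 6.2345*h^2 + 9.4421*h + 13.857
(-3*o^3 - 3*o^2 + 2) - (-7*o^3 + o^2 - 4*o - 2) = 4*o^3 - 4*o^2 + 4*o + 4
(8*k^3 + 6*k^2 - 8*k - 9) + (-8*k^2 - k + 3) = 8*k^3 - 2*k^2 - 9*k - 6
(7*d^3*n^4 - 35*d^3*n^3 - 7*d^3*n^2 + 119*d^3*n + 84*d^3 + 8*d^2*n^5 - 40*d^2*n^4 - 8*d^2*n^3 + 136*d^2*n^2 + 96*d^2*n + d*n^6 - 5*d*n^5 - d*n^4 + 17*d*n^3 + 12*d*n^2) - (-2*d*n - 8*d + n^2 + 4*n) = 7*d^3*n^4 - 35*d^3*n^3 - 7*d^3*n^2 + 119*d^3*n + 84*d^3 + 8*d^2*n^5 - 40*d^2*n^4 - 8*d^2*n^3 + 136*d^2*n^2 + 96*d^2*n + d*n^6 - 5*d*n^5 - d*n^4 + 17*d*n^3 + 12*d*n^2 + 2*d*n + 8*d - n^2 - 4*n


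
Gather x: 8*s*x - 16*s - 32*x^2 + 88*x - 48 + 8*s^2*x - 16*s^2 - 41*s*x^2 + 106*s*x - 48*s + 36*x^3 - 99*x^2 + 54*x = -16*s^2 - 64*s + 36*x^3 + x^2*(-41*s - 131) + x*(8*s^2 + 114*s + 142) - 48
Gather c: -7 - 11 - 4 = -22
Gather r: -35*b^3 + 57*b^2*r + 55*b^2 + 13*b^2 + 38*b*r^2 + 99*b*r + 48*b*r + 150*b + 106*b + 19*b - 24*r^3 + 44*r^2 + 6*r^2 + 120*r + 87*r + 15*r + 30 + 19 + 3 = -35*b^3 + 68*b^2 + 275*b - 24*r^3 + r^2*(38*b + 50) + r*(57*b^2 + 147*b + 222) + 52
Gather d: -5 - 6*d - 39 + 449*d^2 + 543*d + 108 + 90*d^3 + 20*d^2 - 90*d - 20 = 90*d^3 + 469*d^2 + 447*d + 44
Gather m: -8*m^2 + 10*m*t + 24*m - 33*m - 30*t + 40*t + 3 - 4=-8*m^2 + m*(10*t - 9) + 10*t - 1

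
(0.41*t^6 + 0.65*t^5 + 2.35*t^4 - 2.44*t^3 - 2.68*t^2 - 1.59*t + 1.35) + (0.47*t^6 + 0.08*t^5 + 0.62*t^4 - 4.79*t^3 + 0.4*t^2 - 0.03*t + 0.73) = 0.88*t^6 + 0.73*t^5 + 2.97*t^4 - 7.23*t^3 - 2.28*t^2 - 1.62*t + 2.08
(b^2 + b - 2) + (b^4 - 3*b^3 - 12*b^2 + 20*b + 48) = b^4 - 3*b^3 - 11*b^2 + 21*b + 46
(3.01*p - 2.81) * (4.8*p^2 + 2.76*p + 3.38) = 14.448*p^3 - 5.1804*p^2 + 2.4182*p - 9.4978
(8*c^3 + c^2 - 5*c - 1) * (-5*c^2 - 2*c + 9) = -40*c^5 - 21*c^4 + 95*c^3 + 24*c^2 - 43*c - 9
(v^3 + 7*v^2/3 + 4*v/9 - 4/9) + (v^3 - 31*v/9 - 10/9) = 2*v^3 + 7*v^2/3 - 3*v - 14/9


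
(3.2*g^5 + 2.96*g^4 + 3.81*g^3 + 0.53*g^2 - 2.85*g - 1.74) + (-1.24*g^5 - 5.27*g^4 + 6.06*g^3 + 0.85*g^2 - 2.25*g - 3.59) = 1.96*g^5 - 2.31*g^4 + 9.87*g^3 + 1.38*g^2 - 5.1*g - 5.33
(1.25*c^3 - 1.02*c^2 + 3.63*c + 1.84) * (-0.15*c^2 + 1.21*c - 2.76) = -0.1875*c^5 + 1.6655*c^4 - 5.2287*c^3 + 6.9315*c^2 - 7.7924*c - 5.0784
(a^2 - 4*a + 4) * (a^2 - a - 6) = a^4 - 5*a^3 + 2*a^2 + 20*a - 24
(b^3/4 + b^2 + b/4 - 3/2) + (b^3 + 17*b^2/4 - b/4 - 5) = 5*b^3/4 + 21*b^2/4 - 13/2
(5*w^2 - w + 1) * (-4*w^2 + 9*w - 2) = -20*w^4 + 49*w^3 - 23*w^2 + 11*w - 2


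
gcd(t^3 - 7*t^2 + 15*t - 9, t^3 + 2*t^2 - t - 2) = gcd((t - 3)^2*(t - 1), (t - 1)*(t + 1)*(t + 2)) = t - 1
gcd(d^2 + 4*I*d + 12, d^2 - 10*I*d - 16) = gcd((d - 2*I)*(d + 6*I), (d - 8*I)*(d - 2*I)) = d - 2*I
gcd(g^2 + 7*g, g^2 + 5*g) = g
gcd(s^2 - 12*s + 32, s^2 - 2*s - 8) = s - 4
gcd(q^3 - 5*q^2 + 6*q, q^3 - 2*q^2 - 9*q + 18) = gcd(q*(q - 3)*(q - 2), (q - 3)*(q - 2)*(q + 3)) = q^2 - 5*q + 6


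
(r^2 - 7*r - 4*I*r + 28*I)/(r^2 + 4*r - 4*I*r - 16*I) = (r - 7)/(r + 4)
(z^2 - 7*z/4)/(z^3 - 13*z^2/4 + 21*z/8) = 2/(2*z - 3)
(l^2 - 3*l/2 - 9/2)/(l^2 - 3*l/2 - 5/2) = (-2*l^2 + 3*l + 9)/(-2*l^2 + 3*l + 5)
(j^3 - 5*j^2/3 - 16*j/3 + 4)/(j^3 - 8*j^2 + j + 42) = (j - 2/3)/(j - 7)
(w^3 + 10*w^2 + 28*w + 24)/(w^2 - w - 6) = (w^2 + 8*w + 12)/(w - 3)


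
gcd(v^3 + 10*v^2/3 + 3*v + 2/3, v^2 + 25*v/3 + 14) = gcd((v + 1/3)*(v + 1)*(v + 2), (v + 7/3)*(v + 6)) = 1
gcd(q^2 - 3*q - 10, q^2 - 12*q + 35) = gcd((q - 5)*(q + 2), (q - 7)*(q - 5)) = q - 5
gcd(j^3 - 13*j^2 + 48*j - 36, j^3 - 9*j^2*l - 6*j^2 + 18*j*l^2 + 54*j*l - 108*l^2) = j - 6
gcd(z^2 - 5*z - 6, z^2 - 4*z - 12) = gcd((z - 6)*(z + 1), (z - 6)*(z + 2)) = z - 6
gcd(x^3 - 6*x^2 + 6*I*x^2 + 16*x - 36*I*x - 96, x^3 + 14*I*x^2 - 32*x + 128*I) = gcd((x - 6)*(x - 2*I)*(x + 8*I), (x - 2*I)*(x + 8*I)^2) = x^2 + 6*I*x + 16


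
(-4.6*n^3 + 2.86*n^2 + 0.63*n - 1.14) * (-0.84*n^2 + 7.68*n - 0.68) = 3.864*n^5 - 37.7304*n^4 + 24.5636*n^3 + 3.8512*n^2 - 9.1836*n + 0.7752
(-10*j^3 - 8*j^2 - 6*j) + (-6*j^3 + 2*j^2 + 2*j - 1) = -16*j^3 - 6*j^2 - 4*j - 1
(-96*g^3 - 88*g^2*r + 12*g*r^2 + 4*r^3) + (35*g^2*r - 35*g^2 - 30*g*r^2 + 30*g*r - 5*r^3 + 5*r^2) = -96*g^3 - 53*g^2*r - 35*g^2 - 18*g*r^2 + 30*g*r - r^3 + 5*r^2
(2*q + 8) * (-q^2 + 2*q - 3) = -2*q^3 - 4*q^2 + 10*q - 24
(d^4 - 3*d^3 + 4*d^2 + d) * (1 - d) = -d^5 + 4*d^4 - 7*d^3 + 3*d^2 + d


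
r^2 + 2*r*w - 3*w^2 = (r - w)*(r + 3*w)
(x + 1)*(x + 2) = x^2 + 3*x + 2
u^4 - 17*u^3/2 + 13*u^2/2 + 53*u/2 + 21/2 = (u - 7)*(u - 3)*(u + 1/2)*(u + 1)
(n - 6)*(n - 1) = n^2 - 7*n + 6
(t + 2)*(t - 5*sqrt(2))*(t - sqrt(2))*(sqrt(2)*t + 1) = sqrt(2)*t^4 - 11*t^3 + 2*sqrt(2)*t^3 - 22*t^2 + 4*sqrt(2)*t^2 + 10*t + 8*sqrt(2)*t + 20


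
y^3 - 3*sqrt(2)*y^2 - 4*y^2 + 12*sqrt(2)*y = y*(y - 4)*(y - 3*sqrt(2))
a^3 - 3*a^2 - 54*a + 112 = (a - 8)*(a - 2)*(a + 7)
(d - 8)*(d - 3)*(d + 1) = d^3 - 10*d^2 + 13*d + 24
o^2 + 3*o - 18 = (o - 3)*(o + 6)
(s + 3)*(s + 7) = s^2 + 10*s + 21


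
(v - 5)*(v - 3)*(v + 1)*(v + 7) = v^4 - 42*v^2 + 64*v + 105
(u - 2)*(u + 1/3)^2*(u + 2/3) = u^4 - 2*u^3/3 - 19*u^2/9 - 28*u/27 - 4/27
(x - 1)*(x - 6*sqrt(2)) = x^2 - 6*sqrt(2)*x - x + 6*sqrt(2)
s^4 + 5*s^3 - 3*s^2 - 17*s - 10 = (s - 2)*(s + 1)^2*(s + 5)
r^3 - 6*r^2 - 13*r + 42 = (r - 7)*(r - 2)*(r + 3)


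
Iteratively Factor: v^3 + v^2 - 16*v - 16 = (v + 4)*(v^2 - 3*v - 4) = (v + 1)*(v + 4)*(v - 4)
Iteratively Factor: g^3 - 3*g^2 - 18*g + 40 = (g - 2)*(g^2 - g - 20) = (g - 2)*(g + 4)*(g - 5)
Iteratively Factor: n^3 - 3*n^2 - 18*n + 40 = (n - 2)*(n^2 - n - 20) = (n - 2)*(n + 4)*(n - 5)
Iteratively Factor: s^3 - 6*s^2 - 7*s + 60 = (s - 4)*(s^2 - 2*s - 15) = (s - 5)*(s - 4)*(s + 3)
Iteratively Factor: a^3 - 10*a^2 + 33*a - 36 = (a - 4)*(a^2 - 6*a + 9) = (a - 4)*(a - 3)*(a - 3)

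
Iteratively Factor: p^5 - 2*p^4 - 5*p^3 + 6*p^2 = (p - 3)*(p^4 + p^3 - 2*p^2) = (p - 3)*(p - 1)*(p^3 + 2*p^2) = (p - 3)*(p - 1)*(p + 2)*(p^2) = p*(p - 3)*(p - 1)*(p + 2)*(p)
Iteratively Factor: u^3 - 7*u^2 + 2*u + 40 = (u - 4)*(u^2 - 3*u - 10) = (u - 5)*(u - 4)*(u + 2)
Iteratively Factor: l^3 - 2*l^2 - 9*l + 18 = (l + 3)*(l^2 - 5*l + 6) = (l - 2)*(l + 3)*(l - 3)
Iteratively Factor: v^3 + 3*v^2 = (v)*(v^2 + 3*v) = v^2*(v + 3)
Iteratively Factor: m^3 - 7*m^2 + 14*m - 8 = (m - 4)*(m^2 - 3*m + 2) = (m - 4)*(m - 1)*(m - 2)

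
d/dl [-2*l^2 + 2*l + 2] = 2 - 4*l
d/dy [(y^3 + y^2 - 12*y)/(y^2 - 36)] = (y^4 - 96*y^2 - 72*y + 432)/(y^4 - 72*y^2 + 1296)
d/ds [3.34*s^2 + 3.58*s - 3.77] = 6.68*s + 3.58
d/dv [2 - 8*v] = -8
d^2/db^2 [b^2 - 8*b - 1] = 2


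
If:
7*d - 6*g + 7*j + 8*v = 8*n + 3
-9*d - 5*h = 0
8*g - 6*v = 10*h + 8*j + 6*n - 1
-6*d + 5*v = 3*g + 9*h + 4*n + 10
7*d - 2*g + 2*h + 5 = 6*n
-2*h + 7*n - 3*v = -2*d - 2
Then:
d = 6150/38099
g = 98111/152396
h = -11070/38099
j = -104355/76198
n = 108233/152396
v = 400061/152396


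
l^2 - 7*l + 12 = (l - 4)*(l - 3)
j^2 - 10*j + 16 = (j - 8)*(j - 2)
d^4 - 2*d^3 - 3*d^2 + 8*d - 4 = (d - 2)*(d - 1)^2*(d + 2)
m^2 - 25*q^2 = (m - 5*q)*(m + 5*q)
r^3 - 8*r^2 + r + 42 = (r - 7)*(r - 3)*(r + 2)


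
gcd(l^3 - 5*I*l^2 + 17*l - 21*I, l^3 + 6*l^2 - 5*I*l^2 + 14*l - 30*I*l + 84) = l - 7*I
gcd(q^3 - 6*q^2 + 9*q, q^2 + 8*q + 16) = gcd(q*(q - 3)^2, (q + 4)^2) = 1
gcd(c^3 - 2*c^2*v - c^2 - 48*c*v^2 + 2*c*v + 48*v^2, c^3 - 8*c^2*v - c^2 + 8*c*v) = -c^2 + 8*c*v + c - 8*v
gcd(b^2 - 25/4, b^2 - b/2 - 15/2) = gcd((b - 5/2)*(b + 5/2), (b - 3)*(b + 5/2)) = b + 5/2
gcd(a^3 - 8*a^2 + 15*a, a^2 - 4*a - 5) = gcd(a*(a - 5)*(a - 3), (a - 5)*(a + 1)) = a - 5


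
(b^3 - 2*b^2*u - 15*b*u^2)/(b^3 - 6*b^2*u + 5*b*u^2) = (-b - 3*u)/(-b + u)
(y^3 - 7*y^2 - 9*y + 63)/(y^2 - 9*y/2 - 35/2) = 2*(y^2 - 9)/(2*y + 5)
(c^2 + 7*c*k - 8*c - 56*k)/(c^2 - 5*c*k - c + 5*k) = (c^2 + 7*c*k - 8*c - 56*k)/(c^2 - 5*c*k - c + 5*k)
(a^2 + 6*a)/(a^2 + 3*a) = (a + 6)/(a + 3)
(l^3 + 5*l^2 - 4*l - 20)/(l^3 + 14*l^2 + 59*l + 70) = (l - 2)/(l + 7)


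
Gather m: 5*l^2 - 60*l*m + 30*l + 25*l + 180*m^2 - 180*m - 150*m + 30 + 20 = 5*l^2 + 55*l + 180*m^2 + m*(-60*l - 330) + 50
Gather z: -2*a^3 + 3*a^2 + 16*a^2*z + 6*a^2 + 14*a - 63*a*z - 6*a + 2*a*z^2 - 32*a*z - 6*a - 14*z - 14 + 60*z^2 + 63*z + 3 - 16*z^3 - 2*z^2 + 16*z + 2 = -2*a^3 + 9*a^2 + 2*a - 16*z^3 + z^2*(2*a + 58) + z*(16*a^2 - 95*a + 65) - 9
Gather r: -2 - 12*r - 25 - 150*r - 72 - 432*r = -594*r - 99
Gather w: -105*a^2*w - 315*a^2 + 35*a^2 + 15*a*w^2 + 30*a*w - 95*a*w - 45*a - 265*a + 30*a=-280*a^2 + 15*a*w^2 - 280*a + w*(-105*a^2 - 65*a)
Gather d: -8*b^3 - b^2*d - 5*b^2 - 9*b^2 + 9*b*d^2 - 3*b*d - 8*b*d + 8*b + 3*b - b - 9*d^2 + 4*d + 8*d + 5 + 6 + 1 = -8*b^3 - 14*b^2 + 10*b + d^2*(9*b - 9) + d*(-b^2 - 11*b + 12) + 12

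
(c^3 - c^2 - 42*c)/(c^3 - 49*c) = (c + 6)/(c + 7)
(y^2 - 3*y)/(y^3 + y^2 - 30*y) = (y - 3)/(y^2 + y - 30)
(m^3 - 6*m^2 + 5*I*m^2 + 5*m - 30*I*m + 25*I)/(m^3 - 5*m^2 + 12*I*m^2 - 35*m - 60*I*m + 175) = (m - 1)/(m + 7*I)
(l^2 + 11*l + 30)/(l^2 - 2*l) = (l^2 + 11*l + 30)/(l*(l - 2))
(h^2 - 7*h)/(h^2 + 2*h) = (h - 7)/(h + 2)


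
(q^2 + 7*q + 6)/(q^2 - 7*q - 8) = (q + 6)/(q - 8)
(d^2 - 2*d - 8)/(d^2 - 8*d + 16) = (d + 2)/(d - 4)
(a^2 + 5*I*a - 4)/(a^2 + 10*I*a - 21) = (a^2 + 5*I*a - 4)/(a^2 + 10*I*a - 21)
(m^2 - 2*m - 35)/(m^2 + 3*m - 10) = (m - 7)/(m - 2)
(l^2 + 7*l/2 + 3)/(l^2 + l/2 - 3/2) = (l + 2)/(l - 1)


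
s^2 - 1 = (s - 1)*(s + 1)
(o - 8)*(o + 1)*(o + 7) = o^3 - 57*o - 56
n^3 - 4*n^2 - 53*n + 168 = (n - 8)*(n - 3)*(n + 7)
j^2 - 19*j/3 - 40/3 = (j - 8)*(j + 5/3)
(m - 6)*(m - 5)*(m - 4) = m^3 - 15*m^2 + 74*m - 120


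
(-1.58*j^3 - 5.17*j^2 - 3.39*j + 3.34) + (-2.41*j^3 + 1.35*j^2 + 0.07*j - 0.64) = -3.99*j^3 - 3.82*j^2 - 3.32*j + 2.7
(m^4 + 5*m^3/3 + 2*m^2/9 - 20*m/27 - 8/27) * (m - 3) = m^5 - 4*m^4/3 - 43*m^3/9 - 38*m^2/27 + 52*m/27 + 8/9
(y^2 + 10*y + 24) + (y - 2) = y^2 + 11*y + 22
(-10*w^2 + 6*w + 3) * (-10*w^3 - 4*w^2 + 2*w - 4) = 100*w^5 - 20*w^4 - 74*w^3 + 40*w^2 - 18*w - 12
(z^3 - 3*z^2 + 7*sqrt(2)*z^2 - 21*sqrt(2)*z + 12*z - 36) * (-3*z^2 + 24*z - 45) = -3*z^5 - 21*sqrt(2)*z^4 + 33*z^4 - 153*z^3 + 231*sqrt(2)*z^3 - 819*sqrt(2)*z^2 + 531*z^2 - 1404*z + 945*sqrt(2)*z + 1620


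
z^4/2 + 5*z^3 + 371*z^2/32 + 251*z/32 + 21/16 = (z/2 + 1)*(z + 1/4)*(z + 3/4)*(z + 7)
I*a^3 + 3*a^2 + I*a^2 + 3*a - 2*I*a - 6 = (a + 2)*(a - 3*I)*(I*a - I)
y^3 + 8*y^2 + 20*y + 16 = (y + 2)^2*(y + 4)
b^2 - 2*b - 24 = (b - 6)*(b + 4)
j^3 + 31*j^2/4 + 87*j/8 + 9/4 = (j + 1/4)*(j + 3/2)*(j + 6)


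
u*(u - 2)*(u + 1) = u^3 - u^2 - 2*u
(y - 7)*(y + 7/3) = y^2 - 14*y/3 - 49/3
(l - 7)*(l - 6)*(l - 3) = l^3 - 16*l^2 + 81*l - 126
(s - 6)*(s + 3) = s^2 - 3*s - 18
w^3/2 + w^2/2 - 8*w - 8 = (w/2 + 1/2)*(w - 4)*(w + 4)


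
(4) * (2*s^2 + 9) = 8*s^2 + 36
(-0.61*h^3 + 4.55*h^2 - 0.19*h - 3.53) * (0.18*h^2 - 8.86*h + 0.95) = -0.1098*h^5 + 6.2236*h^4 - 40.9267*h^3 + 5.3705*h^2 + 31.0953*h - 3.3535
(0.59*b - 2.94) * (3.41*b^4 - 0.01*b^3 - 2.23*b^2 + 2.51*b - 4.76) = 2.0119*b^5 - 10.0313*b^4 - 1.2863*b^3 + 8.0371*b^2 - 10.1878*b + 13.9944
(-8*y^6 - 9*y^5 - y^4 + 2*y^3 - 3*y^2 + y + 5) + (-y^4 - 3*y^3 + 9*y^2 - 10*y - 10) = -8*y^6 - 9*y^5 - 2*y^4 - y^3 + 6*y^2 - 9*y - 5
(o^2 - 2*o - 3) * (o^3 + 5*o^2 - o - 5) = o^5 + 3*o^4 - 14*o^3 - 18*o^2 + 13*o + 15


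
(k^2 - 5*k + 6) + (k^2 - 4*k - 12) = 2*k^2 - 9*k - 6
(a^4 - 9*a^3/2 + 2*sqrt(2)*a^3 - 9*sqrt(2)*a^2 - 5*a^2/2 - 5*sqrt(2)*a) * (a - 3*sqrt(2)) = a^5 - 9*a^4/2 - sqrt(2)*a^4 - 29*a^3/2 + 9*sqrt(2)*a^3/2 + 5*sqrt(2)*a^2/2 + 54*a^2 + 30*a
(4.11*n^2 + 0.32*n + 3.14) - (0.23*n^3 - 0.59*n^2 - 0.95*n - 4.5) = -0.23*n^3 + 4.7*n^2 + 1.27*n + 7.64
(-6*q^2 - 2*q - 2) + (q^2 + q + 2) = -5*q^2 - q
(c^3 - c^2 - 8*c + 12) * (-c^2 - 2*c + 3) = -c^5 - c^4 + 13*c^3 + c^2 - 48*c + 36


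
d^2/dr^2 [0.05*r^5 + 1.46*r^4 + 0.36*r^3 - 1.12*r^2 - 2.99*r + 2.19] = 1.0*r^3 + 17.52*r^2 + 2.16*r - 2.24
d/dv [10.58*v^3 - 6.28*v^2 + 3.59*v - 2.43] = 31.74*v^2 - 12.56*v + 3.59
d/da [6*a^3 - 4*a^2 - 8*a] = 18*a^2 - 8*a - 8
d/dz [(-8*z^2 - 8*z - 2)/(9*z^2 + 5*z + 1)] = 2*(16*z^2 + 10*z + 1)/(81*z^4 + 90*z^3 + 43*z^2 + 10*z + 1)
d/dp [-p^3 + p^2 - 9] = p*(2 - 3*p)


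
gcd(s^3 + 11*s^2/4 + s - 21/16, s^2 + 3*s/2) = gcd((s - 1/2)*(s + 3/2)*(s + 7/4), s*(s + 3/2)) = s + 3/2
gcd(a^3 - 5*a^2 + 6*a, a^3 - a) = a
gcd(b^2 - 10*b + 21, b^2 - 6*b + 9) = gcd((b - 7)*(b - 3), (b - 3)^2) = b - 3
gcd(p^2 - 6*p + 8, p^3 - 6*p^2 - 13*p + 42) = p - 2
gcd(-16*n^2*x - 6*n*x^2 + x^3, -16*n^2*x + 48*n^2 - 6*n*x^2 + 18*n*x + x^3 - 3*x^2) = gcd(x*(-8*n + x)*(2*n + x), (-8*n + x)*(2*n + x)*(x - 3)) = -16*n^2 - 6*n*x + x^2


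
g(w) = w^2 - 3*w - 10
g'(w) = 2*w - 3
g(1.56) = -12.25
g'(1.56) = 0.12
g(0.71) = -11.63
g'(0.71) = -1.58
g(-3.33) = 11.08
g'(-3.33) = -9.66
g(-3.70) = 14.79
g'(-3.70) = -10.40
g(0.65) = -11.53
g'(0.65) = -1.70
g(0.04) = -10.12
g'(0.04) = -2.92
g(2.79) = -10.59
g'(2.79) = 2.58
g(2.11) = -11.88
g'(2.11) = 1.22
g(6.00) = 8.00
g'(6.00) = 9.00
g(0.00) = -10.00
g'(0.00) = -3.00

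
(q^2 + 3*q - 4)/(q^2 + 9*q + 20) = (q - 1)/(q + 5)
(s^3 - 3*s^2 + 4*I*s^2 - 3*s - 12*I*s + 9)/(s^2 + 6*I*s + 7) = (s^3 + s^2*(-3 + 4*I) + s*(-3 - 12*I) + 9)/(s^2 + 6*I*s + 7)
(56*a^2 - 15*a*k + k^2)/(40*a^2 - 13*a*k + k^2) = (7*a - k)/(5*a - k)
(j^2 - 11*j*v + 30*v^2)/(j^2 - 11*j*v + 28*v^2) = (j^2 - 11*j*v + 30*v^2)/(j^2 - 11*j*v + 28*v^2)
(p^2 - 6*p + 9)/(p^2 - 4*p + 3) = (p - 3)/(p - 1)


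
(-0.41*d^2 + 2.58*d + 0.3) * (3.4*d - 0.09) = -1.394*d^3 + 8.8089*d^2 + 0.7878*d - 0.027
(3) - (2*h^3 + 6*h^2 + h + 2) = -2*h^3 - 6*h^2 - h + 1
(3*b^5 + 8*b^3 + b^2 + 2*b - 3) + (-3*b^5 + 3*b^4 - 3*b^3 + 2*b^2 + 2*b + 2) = 3*b^4 + 5*b^3 + 3*b^2 + 4*b - 1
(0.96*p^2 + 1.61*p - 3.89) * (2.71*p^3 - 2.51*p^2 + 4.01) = 2.6016*p^5 + 1.9535*p^4 - 14.583*p^3 + 13.6135*p^2 + 6.4561*p - 15.5989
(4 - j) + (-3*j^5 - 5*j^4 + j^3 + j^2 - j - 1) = -3*j^5 - 5*j^4 + j^3 + j^2 - 2*j + 3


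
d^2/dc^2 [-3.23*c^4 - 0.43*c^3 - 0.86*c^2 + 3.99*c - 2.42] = -38.76*c^2 - 2.58*c - 1.72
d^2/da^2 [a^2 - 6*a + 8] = 2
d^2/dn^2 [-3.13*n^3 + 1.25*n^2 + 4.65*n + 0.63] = 2.5 - 18.78*n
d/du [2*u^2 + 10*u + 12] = 4*u + 10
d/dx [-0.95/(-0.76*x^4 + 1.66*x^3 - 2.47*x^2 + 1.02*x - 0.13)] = (-2.888*x^3 + 4.731*x^2 - 4.693*x + 0.969)/(0.76*x^4 - 1.66*x^3 + 2.47*x^2 - 1.02*x + 0.13)^2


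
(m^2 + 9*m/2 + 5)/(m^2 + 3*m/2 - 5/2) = (m + 2)/(m - 1)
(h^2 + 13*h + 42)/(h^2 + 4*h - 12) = (h + 7)/(h - 2)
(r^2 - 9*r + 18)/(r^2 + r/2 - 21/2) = 2*(r - 6)/(2*r + 7)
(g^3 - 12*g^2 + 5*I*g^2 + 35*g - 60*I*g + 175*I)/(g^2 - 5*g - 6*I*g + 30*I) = (g^2 + g*(-7 + 5*I) - 35*I)/(g - 6*I)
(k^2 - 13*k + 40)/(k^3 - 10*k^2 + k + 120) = 1/(k + 3)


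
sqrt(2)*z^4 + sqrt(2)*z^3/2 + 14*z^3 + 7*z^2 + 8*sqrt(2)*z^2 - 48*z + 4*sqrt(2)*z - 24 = (z - sqrt(2))*(z + 2*sqrt(2))*(z + 6*sqrt(2))*(sqrt(2)*z + sqrt(2)/2)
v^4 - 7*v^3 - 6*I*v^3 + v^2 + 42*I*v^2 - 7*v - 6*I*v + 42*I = (v - 7)*(v - 6*I)*(v - I)*(v + I)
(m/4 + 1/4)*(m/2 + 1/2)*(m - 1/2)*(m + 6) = m^4/8 + 15*m^3/16 + 9*m^2/8 - m/16 - 3/8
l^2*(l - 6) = l^3 - 6*l^2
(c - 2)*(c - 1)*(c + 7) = c^3 + 4*c^2 - 19*c + 14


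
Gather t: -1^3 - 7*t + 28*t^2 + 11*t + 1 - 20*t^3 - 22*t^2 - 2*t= -20*t^3 + 6*t^2 + 2*t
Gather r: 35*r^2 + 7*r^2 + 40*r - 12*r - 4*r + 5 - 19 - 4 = 42*r^2 + 24*r - 18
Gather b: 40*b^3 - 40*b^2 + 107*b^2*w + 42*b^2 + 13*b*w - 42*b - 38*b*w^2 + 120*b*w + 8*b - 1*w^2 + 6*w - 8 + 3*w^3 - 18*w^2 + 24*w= 40*b^3 + b^2*(107*w + 2) + b*(-38*w^2 + 133*w - 34) + 3*w^3 - 19*w^2 + 30*w - 8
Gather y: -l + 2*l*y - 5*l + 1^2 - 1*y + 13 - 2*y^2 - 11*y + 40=-6*l - 2*y^2 + y*(2*l - 12) + 54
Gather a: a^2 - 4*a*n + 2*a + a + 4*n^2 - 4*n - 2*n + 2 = a^2 + a*(3 - 4*n) + 4*n^2 - 6*n + 2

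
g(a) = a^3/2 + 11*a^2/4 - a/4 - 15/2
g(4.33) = 83.57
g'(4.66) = 57.95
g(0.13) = -7.48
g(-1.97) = -0.16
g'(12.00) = 281.75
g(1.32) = -1.89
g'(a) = 3*a^2/2 + 11*a/2 - 1/4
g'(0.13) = 0.49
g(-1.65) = -1.85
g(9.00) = 577.50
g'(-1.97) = -5.26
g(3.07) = 32.12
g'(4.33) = 51.69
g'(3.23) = 33.16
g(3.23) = 37.23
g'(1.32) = 9.62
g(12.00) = 1249.50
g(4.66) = 101.65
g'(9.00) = 170.75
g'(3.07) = 30.77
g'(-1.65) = -5.24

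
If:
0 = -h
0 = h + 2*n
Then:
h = 0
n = 0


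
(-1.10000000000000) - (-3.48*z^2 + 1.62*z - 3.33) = 3.48*z^2 - 1.62*z + 2.23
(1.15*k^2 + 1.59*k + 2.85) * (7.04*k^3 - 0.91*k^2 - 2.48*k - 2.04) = 8.096*k^5 + 10.1471*k^4 + 15.7651*k^3 - 8.8827*k^2 - 10.3116*k - 5.814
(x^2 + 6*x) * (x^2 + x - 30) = x^4 + 7*x^3 - 24*x^2 - 180*x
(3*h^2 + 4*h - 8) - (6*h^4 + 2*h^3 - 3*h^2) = -6*h^4 - 2*h^3 + 6*h^2 + 4*h - 8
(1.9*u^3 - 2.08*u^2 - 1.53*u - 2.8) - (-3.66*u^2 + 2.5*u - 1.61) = 1.9*u^3 + 1.58*u^2 - 4.03*u - 1.19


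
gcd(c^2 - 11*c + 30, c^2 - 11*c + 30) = c^2 - 11*c + 30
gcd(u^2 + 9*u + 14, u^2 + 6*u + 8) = u + 2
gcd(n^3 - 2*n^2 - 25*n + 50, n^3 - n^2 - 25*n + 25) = n^2 - 25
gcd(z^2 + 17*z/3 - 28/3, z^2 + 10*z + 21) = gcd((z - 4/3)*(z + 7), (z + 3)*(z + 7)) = z + 7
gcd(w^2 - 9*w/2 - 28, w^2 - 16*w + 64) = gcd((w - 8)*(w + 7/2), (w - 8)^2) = w - 8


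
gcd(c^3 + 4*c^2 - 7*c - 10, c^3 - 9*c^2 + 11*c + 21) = c + 1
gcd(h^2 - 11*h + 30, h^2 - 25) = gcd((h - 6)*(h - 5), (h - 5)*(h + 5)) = h - 5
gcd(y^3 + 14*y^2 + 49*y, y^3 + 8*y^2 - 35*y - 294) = y^2 + 14*y + 49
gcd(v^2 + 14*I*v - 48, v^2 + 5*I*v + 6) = v + 6*I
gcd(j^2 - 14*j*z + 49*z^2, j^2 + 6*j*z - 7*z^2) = 1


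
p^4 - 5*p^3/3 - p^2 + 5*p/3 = p*(p - 5/3)*(p - 1)*(p + 1)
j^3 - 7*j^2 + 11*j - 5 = (j - 5)*(j - 1)^2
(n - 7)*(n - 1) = n^2 - 8*n + 7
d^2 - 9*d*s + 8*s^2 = (d - 8*s)*(d - s)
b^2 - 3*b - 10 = (b - 5)*(b + 2)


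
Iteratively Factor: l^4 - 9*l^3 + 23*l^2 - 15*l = (l)*(l^3 - 9*l^2 + 23*l - 15) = l*(l - 3)*(l^2 - 6*l + 5) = l*(l - 5)*(l - 3)*(l - 1)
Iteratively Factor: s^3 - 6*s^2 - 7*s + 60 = (s - 5)*(s^2 - s - 12) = (s - 5)*(s + 3)*(s - 4)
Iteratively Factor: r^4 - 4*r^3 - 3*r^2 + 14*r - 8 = (r - 1)*(r^3 - 3*r^2 - 6*r + 8) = (r - 1)*(r + 2)*(r^2 - 5*r + 4) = (r - 4)*(r - 1)*(r + 2)*(r - 1)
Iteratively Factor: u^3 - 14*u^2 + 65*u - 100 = (u - 5)*(u^2 - 9*u + 20) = (u - 5)^2*(u - 4)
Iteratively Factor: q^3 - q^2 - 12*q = (q)*(q^2 - q - 12) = q*(q + 3)*(q - 4)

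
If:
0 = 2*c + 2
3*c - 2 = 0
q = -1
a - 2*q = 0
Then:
No Solution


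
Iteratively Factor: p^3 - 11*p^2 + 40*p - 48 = (p - 3)*(p^2 - 8*p + 16) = (p - 4)*(p - 3)*(p - 4)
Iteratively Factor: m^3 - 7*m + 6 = (m - 2)*(m^2 + 2*m - 3) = (m - 2)*(m + 3)*(m - 1)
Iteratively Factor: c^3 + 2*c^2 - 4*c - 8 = (c + 2)*(c^2 - 4) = (c + 2)^2*(c - 2)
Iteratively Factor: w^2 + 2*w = (w)*(w + 2)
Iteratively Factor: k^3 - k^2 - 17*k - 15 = (k + 1)*(k^2 - 2*k - 15) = (k - 5)*(k + 1)*(k + 3)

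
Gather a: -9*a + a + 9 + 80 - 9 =80 - 8*a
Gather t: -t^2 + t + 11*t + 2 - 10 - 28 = -t^2 + 12*t - 36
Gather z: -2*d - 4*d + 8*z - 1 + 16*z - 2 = -6*d + 24*z - 3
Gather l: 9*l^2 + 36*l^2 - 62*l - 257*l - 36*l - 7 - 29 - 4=45*l^2 - 355*l - 40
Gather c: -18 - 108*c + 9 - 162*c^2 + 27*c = -162*c^2 - 81*c - 9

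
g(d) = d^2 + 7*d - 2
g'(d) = 2*d + 7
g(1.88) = 14.69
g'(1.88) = 10.76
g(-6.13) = -7.33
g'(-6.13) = -5.26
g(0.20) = -0.56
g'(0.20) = 7.40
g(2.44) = 21.03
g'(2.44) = 11.88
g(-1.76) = -11.22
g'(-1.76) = 3.48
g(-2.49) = -13.23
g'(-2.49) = 2.02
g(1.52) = 10.95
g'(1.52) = 10.04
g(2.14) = 17.56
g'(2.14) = 11.28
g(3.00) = 28.00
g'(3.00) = 13.00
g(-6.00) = -8.00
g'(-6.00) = -5.00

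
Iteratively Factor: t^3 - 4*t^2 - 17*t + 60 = (t - 5)*(t^2 + t - 12) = (t - 5)*(t + 4)*(t - 3)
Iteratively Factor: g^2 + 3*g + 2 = (g + 2)*(g + 1)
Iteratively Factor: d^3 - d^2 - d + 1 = (d - 1)*(d^2 - 1) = (d - 1)^2*(d + 1)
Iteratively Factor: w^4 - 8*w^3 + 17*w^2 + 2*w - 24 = (w + 1)*(w^3 - 9*w^2 + 26*w - 24) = (w - 2)*(w + 1)*(w^2 - 7*w + 12) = (w - 4)*(w - 2)*(w + 1)*(w - 3)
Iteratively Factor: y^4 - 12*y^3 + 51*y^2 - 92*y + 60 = (y - 3)*(y^3 - 9*y^2 + 24*y - 20) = (y - 3)*(y - 2)*(y^2 - 7*y + 10) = (y - 5)*(y - 3)*(y - 2)*(y - 2)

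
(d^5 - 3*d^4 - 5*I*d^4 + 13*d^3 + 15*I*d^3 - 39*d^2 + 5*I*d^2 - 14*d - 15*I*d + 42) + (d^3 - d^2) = d^5 - 3*d^4 - 5*I*d^4 + 14*d^3 + 15*I*d^3 - 40*d^2 + 5*I*d^2 - 14*d - 15*I*d + 42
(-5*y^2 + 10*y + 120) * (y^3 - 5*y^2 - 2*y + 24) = -5*y^5 + 35*y^4 + 80*y^3 - 740*y^2 + 2880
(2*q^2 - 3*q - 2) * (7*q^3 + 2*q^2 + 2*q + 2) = 14*q^5 - 17*q^4 - 16*q^3 - 6*q^2 - 10*q - 4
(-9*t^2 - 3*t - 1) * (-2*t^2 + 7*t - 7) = 18*t^4 - 57*t^3 + 44*t^2 + 14*t + 7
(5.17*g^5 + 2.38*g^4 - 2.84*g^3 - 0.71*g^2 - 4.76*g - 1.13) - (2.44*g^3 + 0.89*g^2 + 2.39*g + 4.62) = 5.17*g^5 + 2.38*g^4 - 5.28*g^3 - 1.6*g^2 - 7.15*g - 5.75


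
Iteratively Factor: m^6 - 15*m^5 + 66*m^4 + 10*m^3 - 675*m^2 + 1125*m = (m - 3)*(m^5 - 12*m^4 + 30*m^3 + 100*m^2 - 375*m) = (m - 5)*(m - 3)*(m^4 - 7*m^3 - 5*m^2 + 75*m) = (m - 5)*(m - 3)*(m + 3)*(m^3 - 10*m^2 + 25*m) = m*(m - 5)*(m - 3)*(m + 3)*(m^2 - 10*m + 25) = m*(m - 5)^2*(m - 3)*(m + 3)*(m - 5)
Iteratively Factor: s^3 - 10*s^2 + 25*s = (s - 5)*(s^2 - 5*s) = s*(s - 5)*(s - 5)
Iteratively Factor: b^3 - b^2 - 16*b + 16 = (b - 4)*(b^2 + 3*b - 4) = (b - 4)*(b - 1)*(b + 4)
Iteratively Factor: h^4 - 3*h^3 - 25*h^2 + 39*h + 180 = (h - 5)*(h^3 + 2*h^2 - 15*h - 36) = (h - 5)*(h - 4)*(h^2 + 6*h + 9) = (h - 5)*(h - 4)*(h + 3)*(h + 3)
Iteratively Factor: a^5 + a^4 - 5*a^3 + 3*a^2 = (a)*(a^4 + a^3 - 5*a^2 + 3*a) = a*(a - 1)*(a^3 + 2*a^2 - 3*a) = a^2*(a - 1)*(a^2 + 2*a - 3) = a^2*(a - 1)^2*(a + 3)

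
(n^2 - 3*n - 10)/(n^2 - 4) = (n - 5)/(n - 2)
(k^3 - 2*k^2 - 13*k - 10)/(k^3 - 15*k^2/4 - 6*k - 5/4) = 4*(k + 2)/(4*k + 1)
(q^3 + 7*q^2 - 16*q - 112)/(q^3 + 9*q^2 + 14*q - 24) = (q^2 + 3*q - 28)/(q^2 + 5*q - 6)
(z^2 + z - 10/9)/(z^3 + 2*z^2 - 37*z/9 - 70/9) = (3*z - 2)/(3*z^2 + z - 14)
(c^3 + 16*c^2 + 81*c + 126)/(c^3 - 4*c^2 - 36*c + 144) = (c^2 + 10*c + 21)/(c^2 - 10*c + 24)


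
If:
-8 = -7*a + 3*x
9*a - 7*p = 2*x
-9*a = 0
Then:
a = 0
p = 16/21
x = -8/3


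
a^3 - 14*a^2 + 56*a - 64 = (a - 8)*(a - 4)*(a - 2)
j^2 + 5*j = j*(j + 5)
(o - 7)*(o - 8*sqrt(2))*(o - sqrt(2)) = o^3 - 9*sqrt(2)*o^2 - 7*o^2 + 16*o + 63*sqrt(2)*o - 112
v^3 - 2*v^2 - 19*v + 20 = (v - 5)*(v - 1)*(v + 4)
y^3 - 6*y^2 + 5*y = y*(y - 5)*(y - 1)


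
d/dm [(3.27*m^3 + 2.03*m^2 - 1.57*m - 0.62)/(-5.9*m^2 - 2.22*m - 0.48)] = (-19.293*m^4 - 14.5188*m^3 - 18.4784*m^2 - 9.2648*m - 0.6228)/(34.81*m^4 + 26.196*m^3 + 10.5924*m^2 + 2.1312*m + 0.2304)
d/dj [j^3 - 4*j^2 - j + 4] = 3*j^2 - 8*j - 1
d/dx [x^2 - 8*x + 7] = 2*x - 8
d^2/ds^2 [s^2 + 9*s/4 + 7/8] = 2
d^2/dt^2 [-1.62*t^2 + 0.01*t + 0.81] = -3.24000000000000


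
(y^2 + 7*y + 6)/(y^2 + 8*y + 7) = (y + 6)/(y + 7)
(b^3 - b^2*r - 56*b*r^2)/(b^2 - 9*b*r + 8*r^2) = b*(-b - 7*r)/(-b + r)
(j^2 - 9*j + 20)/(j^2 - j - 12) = (j - 5)/(j + 3)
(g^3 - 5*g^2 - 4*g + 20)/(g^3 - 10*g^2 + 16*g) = (g^2 - 3*g - 10)/(g*(g - 8))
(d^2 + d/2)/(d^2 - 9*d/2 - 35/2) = d*(2*d + 1)/(2*d^2 - 9*d - 35)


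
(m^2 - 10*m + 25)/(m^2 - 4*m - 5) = (m - 5)/(m + 1)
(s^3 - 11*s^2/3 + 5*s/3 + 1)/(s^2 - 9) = (3*s^2 - 2*s - 1)/(3*(s + 3))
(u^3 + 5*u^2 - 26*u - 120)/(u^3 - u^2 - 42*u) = (u^2 - u - 20)/(u*(u - 7))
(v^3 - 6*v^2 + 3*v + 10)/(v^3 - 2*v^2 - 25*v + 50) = (v + 1)/(v + 5)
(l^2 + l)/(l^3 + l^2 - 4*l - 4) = l/(l^2 - 4)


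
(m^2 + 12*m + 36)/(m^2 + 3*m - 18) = (m + 6)/(m - 3)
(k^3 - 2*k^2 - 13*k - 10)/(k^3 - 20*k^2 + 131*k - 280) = (k^2 + 3*k + 2)/(k^2 - 15*k + 56)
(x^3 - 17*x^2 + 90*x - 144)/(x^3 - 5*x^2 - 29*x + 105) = (x^2 - 14*x + 48)/(x^2 - 2*x - 35)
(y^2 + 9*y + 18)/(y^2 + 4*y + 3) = (y + 6)/(y + 1)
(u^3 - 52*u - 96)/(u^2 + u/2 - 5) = 2*(u^3 - 52*u - 96)/(2*u^2 + u - 10)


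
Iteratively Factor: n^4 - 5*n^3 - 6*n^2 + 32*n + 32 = (n + 1)*(n^3 - 6*n^2 + 32) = (n - 4)*(n + 1)*(n^2 - 2*n - 8) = (n - 4)^2*(n + 1)*(n + 2)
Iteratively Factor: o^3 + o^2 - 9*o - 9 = (o + 1)*(o^2 - 9) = (o + 1)*(o + 3)*(o - 3)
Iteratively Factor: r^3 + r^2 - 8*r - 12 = (r + 2)*(r^2 - r - 6) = (r + 2)^2*(r - 3)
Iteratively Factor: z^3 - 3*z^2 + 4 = (z - 2)*(z^2 - z - 2) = (z - 2)*(z + 1)*(z - 2)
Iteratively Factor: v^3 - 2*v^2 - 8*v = (v)*(v^2 - 2*v - 8) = v*(v + 2)*(v - 4)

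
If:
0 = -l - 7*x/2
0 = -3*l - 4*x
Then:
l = 0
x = 0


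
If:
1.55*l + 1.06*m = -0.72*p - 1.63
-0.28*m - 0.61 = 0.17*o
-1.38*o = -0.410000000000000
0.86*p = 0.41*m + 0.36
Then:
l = 0.89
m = -2.36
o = 0.30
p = -0.71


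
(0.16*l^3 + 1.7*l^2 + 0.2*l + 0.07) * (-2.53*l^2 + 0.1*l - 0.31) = -0.4048*l^5 - 4.285*l^4 - 0.3856*l^3 - 0.6841*l^2 - 0.055*l - 0.0217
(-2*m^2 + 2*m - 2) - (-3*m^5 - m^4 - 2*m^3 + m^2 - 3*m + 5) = 3*m^5 + m^4 + 2*m^3 - 3*m^2 + 5*m - 7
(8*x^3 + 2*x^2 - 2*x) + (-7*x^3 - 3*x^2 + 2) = x^3 - x^2 - 2*x + 2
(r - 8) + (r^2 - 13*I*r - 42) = r^2 + r - 13*I*r - 50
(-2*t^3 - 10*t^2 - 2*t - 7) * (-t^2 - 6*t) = 2*t^5 + 22*t^4 + 62*t^3 + 19*t^2 + 42*t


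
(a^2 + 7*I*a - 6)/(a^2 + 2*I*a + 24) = (a + I)/(a - 4*I)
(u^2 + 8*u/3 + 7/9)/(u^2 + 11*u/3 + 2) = (9*u^2 + 24*u + 7)/(3*(3*u^2 + 11*u + 6))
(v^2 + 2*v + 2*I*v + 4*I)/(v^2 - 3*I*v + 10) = (v + 2)/(v - 5*I)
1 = 1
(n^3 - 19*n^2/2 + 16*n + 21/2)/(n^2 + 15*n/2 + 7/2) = (n^2 - 10*n + 21)/(n + 7)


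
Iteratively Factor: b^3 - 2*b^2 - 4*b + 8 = (b - 2)*(b^2 - 4) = (b - 2)*(b + 2)*(b - 2)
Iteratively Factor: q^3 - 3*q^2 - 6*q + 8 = (q + 2)*(q^2 - 5*q + 4) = (q - 4)*(q + 2)*(q - 1)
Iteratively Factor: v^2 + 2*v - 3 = (v + 3)*(v - 1)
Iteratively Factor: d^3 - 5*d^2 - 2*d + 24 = (d - 4)*(d^2 - d - 6) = (d - 4)*(d + 2)*(d - 3)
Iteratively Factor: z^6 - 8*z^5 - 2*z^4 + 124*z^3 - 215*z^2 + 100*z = (z - 5)*(z^5 - 3*z^4 - 17*z^3 + 39*z^2 - 20*z) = (z - 5)*(z - 1)*(z^4 - 2*z^3 - 19*z^2 + 20*z) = (z - 5)*(z - 1)*(z + 4)*(z^3 - 6*z^2 + 5*z) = z*(z - 5)*(z - 1)*(z + 4)*(z^2 - 6*z + 5) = z*(z - 5)*(z - 1)^2*(z + 4)*(z - 5)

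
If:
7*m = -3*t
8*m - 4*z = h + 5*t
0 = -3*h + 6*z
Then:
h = 2*z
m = 18*z/59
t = -42*z/59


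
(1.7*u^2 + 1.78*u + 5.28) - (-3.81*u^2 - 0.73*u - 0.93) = 5.51*u^2 + 2.51*u + 6.21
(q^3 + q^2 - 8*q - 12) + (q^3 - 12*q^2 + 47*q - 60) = 2*q^3 - 11*q^2 + 39*q - 72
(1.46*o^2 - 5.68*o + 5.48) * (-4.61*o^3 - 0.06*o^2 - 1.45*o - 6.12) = -6.7306*o^5 + 26.0972*o^4 - 27.039*o^3 - 1.028*o^2 + 26.8156*o - 33.5376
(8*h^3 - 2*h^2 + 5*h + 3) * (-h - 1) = -8*h^4 - 6*h^3 - 3*h^2 - 8*h - 3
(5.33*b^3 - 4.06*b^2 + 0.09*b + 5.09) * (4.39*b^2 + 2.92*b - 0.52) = 23.3987*b^5 - 2.2598*b^4 - 14.2317*b^3 + 24.7191*b^2 + 14.816*b - 2.6468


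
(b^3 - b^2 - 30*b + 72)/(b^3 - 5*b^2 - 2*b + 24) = (b + 6)/(b + 2)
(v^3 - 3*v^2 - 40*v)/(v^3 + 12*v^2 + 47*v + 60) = v*(v - 8)/(v^2 + 7*v + 12)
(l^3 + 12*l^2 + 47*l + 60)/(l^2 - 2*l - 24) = (l^2 + 8*l + 15)/(l - 6)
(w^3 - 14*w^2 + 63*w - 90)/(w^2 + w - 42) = (w^2 - 8*w + 15)/(w + 7)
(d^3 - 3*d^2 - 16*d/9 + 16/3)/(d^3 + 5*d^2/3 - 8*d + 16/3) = (d^2 - 5*d/3 - 4)/(d^2 + 3*d - 4)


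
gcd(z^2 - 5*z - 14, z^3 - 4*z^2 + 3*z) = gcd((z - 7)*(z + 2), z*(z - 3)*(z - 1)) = 1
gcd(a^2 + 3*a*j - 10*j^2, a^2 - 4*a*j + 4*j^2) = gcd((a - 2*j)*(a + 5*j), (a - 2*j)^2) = a - 2*j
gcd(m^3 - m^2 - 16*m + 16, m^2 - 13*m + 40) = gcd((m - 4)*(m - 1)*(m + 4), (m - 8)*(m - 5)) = 1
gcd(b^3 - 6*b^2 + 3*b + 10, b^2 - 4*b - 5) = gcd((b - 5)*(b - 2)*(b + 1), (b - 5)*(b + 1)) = b^2 - 4*b - 5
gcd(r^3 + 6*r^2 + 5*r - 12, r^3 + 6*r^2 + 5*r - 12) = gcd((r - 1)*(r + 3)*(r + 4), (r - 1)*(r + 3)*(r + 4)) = r^3 + 6*r^2 + 5*r - 12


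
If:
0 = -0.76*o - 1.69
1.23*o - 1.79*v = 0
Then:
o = -2.22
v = -1.53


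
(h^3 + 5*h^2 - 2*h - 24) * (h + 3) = h^4 + 8*h^3 + 13*h^2 - 30*h - 72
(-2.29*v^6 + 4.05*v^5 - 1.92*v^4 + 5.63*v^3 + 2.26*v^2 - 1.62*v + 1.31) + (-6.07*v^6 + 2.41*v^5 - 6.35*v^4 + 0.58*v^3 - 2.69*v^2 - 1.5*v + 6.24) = -8.36*v^6 + 6.46*v^5 - 8.27*v^4 + 6.21*v^3 - 0.43*v^2 - 3.12*v + 7.55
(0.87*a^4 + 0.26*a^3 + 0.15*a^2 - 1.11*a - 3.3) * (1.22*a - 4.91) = 1.0614*a^5 - 3.9545*a^4 - 1.0936*a^3 - 2.0907*a^2 + 1.4241*a + 16.203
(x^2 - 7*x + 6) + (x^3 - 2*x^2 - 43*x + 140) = x^3 - x^2 - 50*x + 146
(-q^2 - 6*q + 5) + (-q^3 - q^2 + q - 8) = -q^3 - 2*q^2 - 5*q - 3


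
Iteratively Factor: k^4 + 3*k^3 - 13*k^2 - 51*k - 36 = (k - 4)*(k^3 + 7*k^2 + 15*k + 9) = (k - 4)*(k + 3)*(k^2 + 4*k + 3) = (k - 4)*(k + 3)^2*(k + 1)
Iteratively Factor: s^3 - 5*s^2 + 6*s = (s)*(s^2 - 5*s + 6) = s*(s - 3)*(s - 2)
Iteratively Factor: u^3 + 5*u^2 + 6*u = (u + 2)*(u^2 + 3*u) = (u + 2)*(u + 3)*(u)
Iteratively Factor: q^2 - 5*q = (q)*(q - 5)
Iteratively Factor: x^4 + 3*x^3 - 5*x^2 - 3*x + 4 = (x - 1)*(x^3 + 4*x^2 - x - 4) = (x - 1)^2*(x^2 + 5*x + 4) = (x - 1)^2*(x + 4)*(x + 1)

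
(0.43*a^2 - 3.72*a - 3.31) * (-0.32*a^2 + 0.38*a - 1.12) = -0.1376*a^4 + 1.3538*a^3 - 0.836*a^2 + 2.9086*a + 3.7072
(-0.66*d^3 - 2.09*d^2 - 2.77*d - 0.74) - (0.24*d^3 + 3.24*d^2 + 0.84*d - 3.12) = -0.9*d^3 - 5.33*d^2 - 3.61*d + 2.38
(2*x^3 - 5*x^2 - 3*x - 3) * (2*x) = 4*x^4 - 10*x^3 - 6*x^2 - 6*x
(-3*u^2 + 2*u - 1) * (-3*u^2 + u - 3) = 9*u^4 - 9*u^3 + 14*u^2 - 7*u + 3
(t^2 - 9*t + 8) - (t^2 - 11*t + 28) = 2*t - 20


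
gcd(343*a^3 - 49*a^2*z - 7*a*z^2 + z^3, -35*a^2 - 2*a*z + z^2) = -7*a + z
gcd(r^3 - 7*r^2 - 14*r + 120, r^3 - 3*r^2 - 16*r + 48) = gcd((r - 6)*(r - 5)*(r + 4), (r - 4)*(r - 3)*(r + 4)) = r + 4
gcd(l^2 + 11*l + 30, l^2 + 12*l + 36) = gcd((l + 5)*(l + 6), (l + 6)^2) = l + 6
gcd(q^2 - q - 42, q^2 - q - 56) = 1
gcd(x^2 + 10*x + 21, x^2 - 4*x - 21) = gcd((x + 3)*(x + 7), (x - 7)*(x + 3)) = x + 3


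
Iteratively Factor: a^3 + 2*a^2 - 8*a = (a + 4)*(a^2 - 2*a) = a*(a + 4)*(a - 2)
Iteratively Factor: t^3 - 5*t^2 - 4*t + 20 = (t + 2)*(t^2 - 7*t + 10) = (t - 2)*(t + 2)*(t - 5)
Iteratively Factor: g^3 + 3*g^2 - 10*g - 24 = (g - 3)*(g^2 + 6*g + 8) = (g - 3)*(g + 2)*(g + 4)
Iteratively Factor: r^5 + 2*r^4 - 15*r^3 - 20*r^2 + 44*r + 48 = (r - 2)*(r^4 + 4*r^3 - 7*r^2 - 34*r - 24) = (r - 2)*(r + 4)*(r^3 - 7*r - 6) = (r - 2)*(r + 2)*(r + 4)*(r^2 - 2*r - 3) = (r - 3)*(r - 2)*(r + 2)*(r + 4)*(r + 1)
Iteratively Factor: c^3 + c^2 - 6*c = (c)*(c^2 + c - 6) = c*(c - 2)*(c + 3)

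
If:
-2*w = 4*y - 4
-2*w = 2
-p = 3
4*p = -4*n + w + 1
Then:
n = 3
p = -3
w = -1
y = 3/2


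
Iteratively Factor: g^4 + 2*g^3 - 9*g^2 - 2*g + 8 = (g + 4)*(g^3 - 2*g^2 - g + 2) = (g + 1)*(g + 4)*(g^2 - 3*g + 2) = (g - 2)*(g + 1)*(g + 4)*(g - 1)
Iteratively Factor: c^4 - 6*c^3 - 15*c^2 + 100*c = (c - 5)*(c^3 - c^2 - 20*c) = c*(c - 5)*(c^2 - c - 20) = c*(c - 5)*(c + 4)*(c - 5)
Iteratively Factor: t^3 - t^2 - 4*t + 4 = (t - 1)*(t^2 - 4) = (t - 2)*(t - 1)*(t + 2)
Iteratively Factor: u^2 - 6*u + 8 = (u - 2)*(u - 4)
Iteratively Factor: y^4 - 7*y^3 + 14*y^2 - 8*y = (y - 4)*(y^3 - 3*y^2 + 2*y) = (y - 4)*(y - 1)*(y^2 - 2*y) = (y - 4)*(y - 2)*(y - 1)*(y)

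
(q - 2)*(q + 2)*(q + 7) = q^3 + 7*q^2 - 4*q - 28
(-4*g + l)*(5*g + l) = -20*g^2 + g*l + l^2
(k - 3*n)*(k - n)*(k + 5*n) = k^3 + k^2*n - 17*k*n^2 + 15*n^3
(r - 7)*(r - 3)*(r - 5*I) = r^3 - 10*r^2 - 5*I*r^2 + 21*r + 50*I*r - 105*I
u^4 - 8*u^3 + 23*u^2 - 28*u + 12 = (u - 3)*(u - 2)^2*(u - 1)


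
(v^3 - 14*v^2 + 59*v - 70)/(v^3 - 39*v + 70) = (v - 7)/(v + 7)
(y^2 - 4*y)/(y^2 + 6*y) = (y - 4)/(y + 6)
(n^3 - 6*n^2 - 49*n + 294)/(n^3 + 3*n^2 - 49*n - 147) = (n - 6)/(n + 3)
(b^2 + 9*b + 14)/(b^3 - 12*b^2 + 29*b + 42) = (b^2 + 9*b + 14)/(b^3 - 12*b^2 + 29*b + 42)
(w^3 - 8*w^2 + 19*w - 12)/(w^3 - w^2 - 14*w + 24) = (w^2 - 5*w + 4)/(w^2 + 2*w - 8)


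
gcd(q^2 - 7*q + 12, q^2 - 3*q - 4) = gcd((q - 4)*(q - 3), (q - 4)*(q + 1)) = q - 4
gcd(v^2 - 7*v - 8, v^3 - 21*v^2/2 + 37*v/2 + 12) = v - 8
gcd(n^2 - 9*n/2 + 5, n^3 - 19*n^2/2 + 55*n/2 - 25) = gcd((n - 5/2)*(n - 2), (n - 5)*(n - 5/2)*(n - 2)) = n^2 - 9*n/2 + 5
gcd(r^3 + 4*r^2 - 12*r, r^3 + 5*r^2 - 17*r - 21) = 1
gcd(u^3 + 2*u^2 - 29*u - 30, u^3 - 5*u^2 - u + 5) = u^2 - 4*u - 5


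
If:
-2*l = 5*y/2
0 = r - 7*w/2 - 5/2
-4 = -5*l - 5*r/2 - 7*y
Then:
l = -5*y/4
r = 8/5 - 3*y/10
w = -3*y/35 - 9/35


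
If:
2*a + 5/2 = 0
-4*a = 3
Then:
No Solution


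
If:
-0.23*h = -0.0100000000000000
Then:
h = 0.04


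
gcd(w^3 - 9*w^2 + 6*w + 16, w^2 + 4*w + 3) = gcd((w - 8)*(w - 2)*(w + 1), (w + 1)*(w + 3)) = w + 1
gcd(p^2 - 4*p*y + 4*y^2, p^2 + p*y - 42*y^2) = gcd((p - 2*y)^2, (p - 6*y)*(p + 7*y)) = 1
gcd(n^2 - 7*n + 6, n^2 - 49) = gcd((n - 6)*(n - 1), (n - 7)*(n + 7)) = 1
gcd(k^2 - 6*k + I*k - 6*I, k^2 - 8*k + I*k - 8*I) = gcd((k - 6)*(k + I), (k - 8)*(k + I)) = k + I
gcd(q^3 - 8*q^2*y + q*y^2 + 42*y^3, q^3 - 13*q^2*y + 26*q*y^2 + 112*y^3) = -q^2 + 5*q*y + 14*y^2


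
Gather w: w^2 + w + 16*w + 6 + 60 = w^2 + 17*w + 66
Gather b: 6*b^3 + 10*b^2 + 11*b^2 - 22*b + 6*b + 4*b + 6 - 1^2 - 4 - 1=6*b^3 + 21*b^2 - 12*b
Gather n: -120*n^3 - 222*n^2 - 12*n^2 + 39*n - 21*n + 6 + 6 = -120*n^3 - 234*n^2 + 18*n + 12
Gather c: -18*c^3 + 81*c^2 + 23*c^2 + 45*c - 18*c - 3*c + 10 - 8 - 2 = -18*c^3 + 104*c^2 + 24*c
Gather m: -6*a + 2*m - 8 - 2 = -6*a + 2*m - 10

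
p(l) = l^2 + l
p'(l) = 2*l + 1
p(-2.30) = 2.99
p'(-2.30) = -3.60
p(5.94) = 41.22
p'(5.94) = 12.88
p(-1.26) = 0.33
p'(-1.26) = -1.52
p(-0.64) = -0.23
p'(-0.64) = -0.28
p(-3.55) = 9.05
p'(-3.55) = -6.10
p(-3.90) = 11.31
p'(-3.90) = -6.80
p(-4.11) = 12.78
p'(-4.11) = -7.22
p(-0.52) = -0.25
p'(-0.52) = -0.04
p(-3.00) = 6.00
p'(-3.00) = -5.00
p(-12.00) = 132.00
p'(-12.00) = -23.00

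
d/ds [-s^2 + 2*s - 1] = 2 - 2*s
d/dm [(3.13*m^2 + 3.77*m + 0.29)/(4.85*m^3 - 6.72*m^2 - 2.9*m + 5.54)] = (-15.1805*m^4 - 36.569*m^3 + 12.0379*m^2 + 38.578*m + 21.7268)/(23.5225*m^6 - 65.184*m^5 + 17.0284*m^4 + 92.714*m^3 - 66.0476*m^2 - 32.132*m + 30.6916)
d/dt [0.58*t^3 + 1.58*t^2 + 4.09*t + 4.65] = 1.74*t^2 + 3.16*t + 4.09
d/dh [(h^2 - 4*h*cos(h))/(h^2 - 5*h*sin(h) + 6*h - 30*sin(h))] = (4*h^3*sin(h) + 5*h^3*cos(h) + 19*h^2*sin(h) + 34*h^2*cos(h) - 14*h^2 - 60*h*sin(h) - 120*h + 60*sin(2*h))/((h + 6)^2*(h - 5*sin(h))^2)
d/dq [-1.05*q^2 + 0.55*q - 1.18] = 0.55 - 2.1*q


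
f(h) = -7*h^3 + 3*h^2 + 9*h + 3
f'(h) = -21*h^2 + 6*h + 9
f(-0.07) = 2.39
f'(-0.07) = 8.48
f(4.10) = -392.12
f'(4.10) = -319.41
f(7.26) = -2452.14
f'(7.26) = -1054.30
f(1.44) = 1.28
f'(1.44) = -25.91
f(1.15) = 6.67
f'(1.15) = -11.87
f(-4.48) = 652.30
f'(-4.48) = -439.36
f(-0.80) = 1.30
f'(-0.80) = -9.24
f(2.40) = -54.89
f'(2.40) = -97.56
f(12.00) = -11553.00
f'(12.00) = -2943.00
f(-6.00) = 1569.00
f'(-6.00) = -783.00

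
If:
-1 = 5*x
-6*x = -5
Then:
No Solution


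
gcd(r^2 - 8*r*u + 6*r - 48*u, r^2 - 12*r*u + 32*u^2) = r - 8*u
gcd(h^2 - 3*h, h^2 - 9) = h - 3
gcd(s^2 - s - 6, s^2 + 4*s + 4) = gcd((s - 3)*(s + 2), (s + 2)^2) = s + 2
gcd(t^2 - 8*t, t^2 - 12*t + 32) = t - 8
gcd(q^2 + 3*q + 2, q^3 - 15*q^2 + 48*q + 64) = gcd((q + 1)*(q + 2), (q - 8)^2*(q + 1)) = q + 1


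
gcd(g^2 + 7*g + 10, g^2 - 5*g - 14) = g + 2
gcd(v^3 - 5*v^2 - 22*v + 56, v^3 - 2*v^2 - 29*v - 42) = v - 7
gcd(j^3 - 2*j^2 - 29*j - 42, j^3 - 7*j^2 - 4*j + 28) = j^2 - 5*j - 14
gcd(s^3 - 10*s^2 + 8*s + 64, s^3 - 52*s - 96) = s^2 - 6*s - 16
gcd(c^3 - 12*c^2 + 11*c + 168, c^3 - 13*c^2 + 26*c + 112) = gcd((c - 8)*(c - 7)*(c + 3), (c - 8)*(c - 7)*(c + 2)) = c^2 - 15*c + 56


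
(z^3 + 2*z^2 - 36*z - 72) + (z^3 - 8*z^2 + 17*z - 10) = 2*z^3 - 6*z^2 - 19*z - 82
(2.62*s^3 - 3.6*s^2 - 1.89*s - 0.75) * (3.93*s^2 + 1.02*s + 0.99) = 10.2966*s^5 - 11.4756*s^4 - 8.5059*s^3 - 8.4393*s^2 - 2.6361*s - 0.7425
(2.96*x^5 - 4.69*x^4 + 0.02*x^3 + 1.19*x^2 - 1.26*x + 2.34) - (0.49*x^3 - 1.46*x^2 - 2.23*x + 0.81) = 2.96*x^5 - 4.69*x^4 - 0.47*x^3 + 2.65*x^2 + 0.97*x + 1.53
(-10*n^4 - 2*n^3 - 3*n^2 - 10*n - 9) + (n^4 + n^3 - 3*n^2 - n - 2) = -9*n^4 - n^3 - 6*n^2 - 11*n - 11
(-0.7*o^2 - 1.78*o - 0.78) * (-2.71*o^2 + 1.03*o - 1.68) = 1.897*o^4 + 4.1028*o^3 + 1.4564*o^2 + 2.187*o + 1.3104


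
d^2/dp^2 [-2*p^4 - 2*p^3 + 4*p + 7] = 12*p*(-2*p - 1)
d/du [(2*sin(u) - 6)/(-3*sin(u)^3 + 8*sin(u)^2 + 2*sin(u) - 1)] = 2*(6*sin(u)^3 - 35*sin(u)^2 + 48*sin(u) + 5)*cos(u)/(3*sin(u)^3 - 8*sin(u)^2 - 2*sin(u) + 1)^2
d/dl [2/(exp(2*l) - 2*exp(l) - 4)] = 4*(1 - exp(l))*exp(l)/(-exp(2*l) + 2*exp(l) + 4)^2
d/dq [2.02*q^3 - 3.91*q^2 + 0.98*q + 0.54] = 6.06*q^2 - 7.82*q + 0.98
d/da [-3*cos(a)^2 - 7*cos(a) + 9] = (6*cos(a) + 7)*sin(a)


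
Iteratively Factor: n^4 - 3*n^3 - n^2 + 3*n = (n)*(n^3 - 3*n^2 - n + 3) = n*(n - 1)*(n^2 - 2*n - 3) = n*(n - 3)*(n - 1)*(n + 1)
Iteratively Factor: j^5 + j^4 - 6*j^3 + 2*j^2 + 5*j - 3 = (j - 1)*(j^4 + 2*j^3 - 4*j^2 - 2*j + 3) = (j - 1)^2*(j^3 + 3*j^2 - j - 3) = (j - 1)^2*(j + 1)*(j^2 + 2*j - 3) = (j - 1)^3*(j + 1)*(j + 3)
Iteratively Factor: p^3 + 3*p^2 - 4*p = (p)*(p^2 + 3*p - 4) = p*(p - 1)*(p + 4)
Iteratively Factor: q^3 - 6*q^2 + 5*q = (q - 5)*(q^2 - q) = q*(q - 5)*(q - 1)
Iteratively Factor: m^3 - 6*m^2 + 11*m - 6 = (m - 3)*(m^2 - 3*m + 2) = (m - 3)*(m - 2)*(m - 1)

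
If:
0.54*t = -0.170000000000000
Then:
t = -0.31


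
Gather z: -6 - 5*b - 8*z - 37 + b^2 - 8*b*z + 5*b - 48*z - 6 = b^2 + z*(-8*b - 56) - 49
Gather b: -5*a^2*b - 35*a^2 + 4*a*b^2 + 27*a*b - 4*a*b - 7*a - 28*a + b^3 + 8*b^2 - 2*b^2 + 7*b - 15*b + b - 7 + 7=-35*a^2 - 35*a + b^3 + b^2*(4*a + 6) + b*(-5*a^2 + 23*a - 7)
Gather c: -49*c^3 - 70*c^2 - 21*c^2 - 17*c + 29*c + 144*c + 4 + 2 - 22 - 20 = -49*c^3 - 91*c^2 + 156*c - 36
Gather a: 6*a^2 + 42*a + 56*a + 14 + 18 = 6*a^2 + 98*a + 32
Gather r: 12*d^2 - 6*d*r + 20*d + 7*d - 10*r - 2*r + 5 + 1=12*d^2 + 27*d + r*(-6*d - 12) + 6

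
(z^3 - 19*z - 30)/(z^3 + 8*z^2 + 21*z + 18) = (z - 5)/(z + 3)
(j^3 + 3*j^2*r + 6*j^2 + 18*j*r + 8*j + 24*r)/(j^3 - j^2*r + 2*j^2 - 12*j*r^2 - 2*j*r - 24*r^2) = (-j - 4)/(-j + 4*r)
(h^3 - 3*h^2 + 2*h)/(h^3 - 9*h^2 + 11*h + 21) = h*(h^2 - 3*h + 2)/(h^3 - 9*h^2 + 11*h + 21)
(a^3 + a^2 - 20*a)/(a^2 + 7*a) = (a^2 + a - 20)/(a + 7)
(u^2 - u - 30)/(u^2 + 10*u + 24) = (u^2 - u - 30)/(u^2 + 10*u + 24)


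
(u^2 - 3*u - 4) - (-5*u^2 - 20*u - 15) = 6*u^2 + 17*u + 11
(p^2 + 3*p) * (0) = 0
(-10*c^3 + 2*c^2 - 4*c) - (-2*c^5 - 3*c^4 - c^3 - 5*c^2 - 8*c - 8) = 2*c^5 + 3*c^4 - 9*c^3 + 7*c^2 + 4*c + 8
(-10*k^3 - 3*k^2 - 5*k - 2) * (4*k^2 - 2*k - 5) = -40*k^5 + 8*k^4 + 36*k^3 + 17*k^2 + 29*k + 10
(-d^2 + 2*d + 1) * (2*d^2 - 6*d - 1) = -2*d^4 + 10*d^3 - 9*d^2 - 8*d - 1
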